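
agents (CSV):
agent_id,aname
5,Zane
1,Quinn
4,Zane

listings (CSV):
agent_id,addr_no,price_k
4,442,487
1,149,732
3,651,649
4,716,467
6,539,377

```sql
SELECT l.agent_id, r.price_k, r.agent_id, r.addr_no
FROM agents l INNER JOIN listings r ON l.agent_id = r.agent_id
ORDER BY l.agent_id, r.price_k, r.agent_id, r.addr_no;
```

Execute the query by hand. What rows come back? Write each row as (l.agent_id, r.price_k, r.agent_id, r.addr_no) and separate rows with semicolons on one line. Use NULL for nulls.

INNER JOIN keeps only pairs where the ON condition holds.
Matching on l.agent_id = r.agent_id.
- l[0] agent_id=5 → no match; dropped.
- l[1] agent_id=1 → 1 match(es) in r → 1 row(s).
- l[2] agent_id=4 → 2 match(es) in r → 2 row(s).
After projecting and ordering:
l.agent_id | r.price_k | r.agent_id | r.addr_no
1 | 732 | 1 | 149
4 | 467 | 4 | 716
4 | 487 | 4 | 442

(1, 732, 1, 149); (4, 467, 4, 716); (4, 487, 4, 442)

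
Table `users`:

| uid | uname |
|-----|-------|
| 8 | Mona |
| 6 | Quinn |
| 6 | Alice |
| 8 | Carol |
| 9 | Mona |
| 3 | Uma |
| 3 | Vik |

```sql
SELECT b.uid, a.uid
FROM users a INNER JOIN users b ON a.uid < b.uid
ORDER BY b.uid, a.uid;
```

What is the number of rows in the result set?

18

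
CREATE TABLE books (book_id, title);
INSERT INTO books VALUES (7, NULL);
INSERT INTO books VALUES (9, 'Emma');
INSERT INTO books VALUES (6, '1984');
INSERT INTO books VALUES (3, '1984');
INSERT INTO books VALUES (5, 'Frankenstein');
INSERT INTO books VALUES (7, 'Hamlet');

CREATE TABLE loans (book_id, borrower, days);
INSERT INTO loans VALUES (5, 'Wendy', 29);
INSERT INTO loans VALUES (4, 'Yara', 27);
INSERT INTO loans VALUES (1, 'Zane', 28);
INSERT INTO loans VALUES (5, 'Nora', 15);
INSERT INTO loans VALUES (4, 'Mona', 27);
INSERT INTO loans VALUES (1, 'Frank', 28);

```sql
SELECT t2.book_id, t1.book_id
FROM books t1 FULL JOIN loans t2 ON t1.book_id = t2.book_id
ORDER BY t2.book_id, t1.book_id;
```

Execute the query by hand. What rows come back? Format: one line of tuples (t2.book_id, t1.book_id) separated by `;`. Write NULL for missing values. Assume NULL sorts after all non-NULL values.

FULL OUTER JOIN keeps every row from both sides; unmatched rows get NULL for the other side's columns.
Matching on t1.book_id = t2.book_id.
Matched pairs: 2; unmatched t1 rows kept: 5; unmatched t2 rows kept: 4.

(1, NULL); (1, NULL); (4, NULL); (4, NULL); (5, 5); (5, 5); (NULL, 3); (NULL, 6); (NULL, 7); (NULL, 7); (NULL, 9)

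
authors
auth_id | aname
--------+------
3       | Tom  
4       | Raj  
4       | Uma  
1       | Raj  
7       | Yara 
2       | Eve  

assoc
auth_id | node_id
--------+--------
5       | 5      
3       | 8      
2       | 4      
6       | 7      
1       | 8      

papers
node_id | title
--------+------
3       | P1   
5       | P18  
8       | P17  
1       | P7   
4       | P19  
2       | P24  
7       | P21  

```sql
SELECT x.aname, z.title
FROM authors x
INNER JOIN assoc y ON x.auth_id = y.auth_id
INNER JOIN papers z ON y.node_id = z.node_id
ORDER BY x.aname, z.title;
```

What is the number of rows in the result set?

3

Evaluate left to right. First `authors x INNER JOIN assoc y` on auth_id: 3 row(s).
Then INNER JOIN `papers z` on node_id: keep only rows whose y.node_id appears in z.
Result: 3 row(s).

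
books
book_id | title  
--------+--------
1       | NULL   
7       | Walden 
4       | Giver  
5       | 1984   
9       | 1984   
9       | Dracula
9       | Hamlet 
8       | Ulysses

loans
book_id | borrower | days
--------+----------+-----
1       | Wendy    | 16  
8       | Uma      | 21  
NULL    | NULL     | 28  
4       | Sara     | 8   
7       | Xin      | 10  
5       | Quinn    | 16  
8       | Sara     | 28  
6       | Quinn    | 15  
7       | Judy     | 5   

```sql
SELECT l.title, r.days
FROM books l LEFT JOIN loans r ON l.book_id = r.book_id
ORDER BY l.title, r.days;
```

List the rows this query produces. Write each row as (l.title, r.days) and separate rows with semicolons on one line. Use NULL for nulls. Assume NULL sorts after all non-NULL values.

(1984, 16); (1984, NULL); (Dracula, NULL); (Giver, 8); (Hamlet, NULL); (Ulysses, 21); (Ulysses, 28); (Walden, 5); (Walden, 10); (NULL, 16)

LEFT JOIN keeps every row from `books`; unmatched rows get NULL for `loans`'s columns.
Matching on l.book_id = r.book_id. A NULL in a compared column never satisfies the condition.
- l row (book_id=1): matches 1 r row(s) → 1 output row(s).
- l row (book_id=7): matches 2 r row(s) → 2 output row(s).
- l row (book_id=4): matches 1 r row(s) → 1 output row(s).
- l row (book_id=5): matches 1 r row(s) → 1 output row(s).
- l row (book_id=9): no match → kept, r columns NULL.
- l row (book_id=9): no match → kept, r columns NULL.
- l row (book_id=9): no match → kept, r columns NULL.
- l row (book_id=8): matches 2 r row(s) → 2 output row(s).
After projecting and ordering:
l.title | r.days
1984 | 16
1984 | NULL
Dracula | NULL
Giver | 8
Hamlet | NULL
Ulysses | 21
Ulysses | 28
Walden | 5
Walden | 10
NULL | 16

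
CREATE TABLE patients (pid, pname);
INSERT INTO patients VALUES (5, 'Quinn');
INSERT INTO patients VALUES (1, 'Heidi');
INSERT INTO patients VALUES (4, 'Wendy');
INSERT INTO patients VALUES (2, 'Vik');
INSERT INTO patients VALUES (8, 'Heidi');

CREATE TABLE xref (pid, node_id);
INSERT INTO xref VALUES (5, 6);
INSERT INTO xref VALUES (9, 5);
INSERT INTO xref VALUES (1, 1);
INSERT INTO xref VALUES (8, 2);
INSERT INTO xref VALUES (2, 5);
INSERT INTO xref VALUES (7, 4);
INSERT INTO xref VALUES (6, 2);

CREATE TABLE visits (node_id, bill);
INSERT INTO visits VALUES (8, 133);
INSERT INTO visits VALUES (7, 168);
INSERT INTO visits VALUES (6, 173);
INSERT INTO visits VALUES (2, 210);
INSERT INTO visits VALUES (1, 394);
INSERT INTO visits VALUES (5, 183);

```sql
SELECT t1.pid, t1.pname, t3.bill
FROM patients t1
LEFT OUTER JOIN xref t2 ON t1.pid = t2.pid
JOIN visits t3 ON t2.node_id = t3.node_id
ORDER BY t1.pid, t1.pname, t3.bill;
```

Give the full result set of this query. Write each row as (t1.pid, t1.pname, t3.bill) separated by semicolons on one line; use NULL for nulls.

Evaluate left to right. First `patients t1 LEFT JOIN xref t2` on pid: 5 row(s).
Then INNER JOIN `visits t3` on node_id: keep only rows whose t2.node_id appears in t3.

(1, Heidi, 394); (2, Vik, 183); (5, Quinn, 173); (8, Heidi, 210)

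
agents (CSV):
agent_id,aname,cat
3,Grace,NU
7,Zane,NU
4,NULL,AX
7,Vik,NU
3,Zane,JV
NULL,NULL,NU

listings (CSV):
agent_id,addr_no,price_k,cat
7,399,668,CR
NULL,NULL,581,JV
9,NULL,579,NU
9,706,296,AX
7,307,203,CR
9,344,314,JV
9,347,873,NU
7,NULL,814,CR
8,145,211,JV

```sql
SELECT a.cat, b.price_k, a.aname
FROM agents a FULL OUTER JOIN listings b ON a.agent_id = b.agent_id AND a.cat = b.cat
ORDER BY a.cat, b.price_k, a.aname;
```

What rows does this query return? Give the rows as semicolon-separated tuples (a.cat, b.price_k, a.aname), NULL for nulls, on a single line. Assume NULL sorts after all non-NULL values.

FULL OUTER JOIN keeps every row from both sides; unmatched rows get NULL for the other side's columns.
Matching on a.agent_id = b.agent_id AND a.cat = b.cat. A NULL in a compared column never satisfies the condition.
- a (agent_id=3, cat=NU) has no partner → padded with NULL.
- a (agent_id=7, cat=NU) has no partner → padded with NULL.
- a (agent_id=4, cat=AX) has no partner → padded with NULL.
- a (agent_id=7, cat=NU) has no partner → padded with NULL.
- a (agent_id=3, cat=JV) has no partner → padded with NULL.
- a (agent_id=NULL, cat=NU) has no partner → padded with NULL.
- 9 b row(s) had no a match → kept, a columns NULL.

(AX, NULL, NULL); (JV, NULL, Zane); (NU, NULL, Grace); (NU, NULL, Vik); (NU, NULL, Zane); (NU, NULL, NULL); (NULL, 203, NULL); (NULL, 211, NULL); (NULL, 296, NULL); (NULL, 314, NULL); (NULL, 579, NULL); (NULL, 581, NULL); (NULL, 668, NULL); (NULL, 814, NULL); (NULL, 873, NULL)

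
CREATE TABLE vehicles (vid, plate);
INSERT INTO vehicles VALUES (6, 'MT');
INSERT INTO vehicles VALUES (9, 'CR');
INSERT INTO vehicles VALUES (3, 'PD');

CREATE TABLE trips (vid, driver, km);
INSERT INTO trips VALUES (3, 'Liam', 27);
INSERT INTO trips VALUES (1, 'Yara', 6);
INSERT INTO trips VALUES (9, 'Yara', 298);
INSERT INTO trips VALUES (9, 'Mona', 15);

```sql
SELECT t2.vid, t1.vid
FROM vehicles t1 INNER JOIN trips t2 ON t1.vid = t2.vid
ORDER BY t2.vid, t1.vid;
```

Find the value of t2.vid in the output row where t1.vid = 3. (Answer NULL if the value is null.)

INNER JOIN keeps only pairs where the ON condition holds.
Matching on t1.vid = t2.vid.
Matched pairs: 3.

3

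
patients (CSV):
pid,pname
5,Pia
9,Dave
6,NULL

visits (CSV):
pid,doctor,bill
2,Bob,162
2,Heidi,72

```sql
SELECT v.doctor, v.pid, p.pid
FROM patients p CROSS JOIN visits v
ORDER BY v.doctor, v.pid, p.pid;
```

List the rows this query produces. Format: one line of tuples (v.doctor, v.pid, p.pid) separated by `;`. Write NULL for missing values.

(Bob, 2, 5); (Bob, 2, 6); (Bob, 2, 9); (Heidi, 2, 5); (Heidi, 2, 6); (Heidi, 2, 9)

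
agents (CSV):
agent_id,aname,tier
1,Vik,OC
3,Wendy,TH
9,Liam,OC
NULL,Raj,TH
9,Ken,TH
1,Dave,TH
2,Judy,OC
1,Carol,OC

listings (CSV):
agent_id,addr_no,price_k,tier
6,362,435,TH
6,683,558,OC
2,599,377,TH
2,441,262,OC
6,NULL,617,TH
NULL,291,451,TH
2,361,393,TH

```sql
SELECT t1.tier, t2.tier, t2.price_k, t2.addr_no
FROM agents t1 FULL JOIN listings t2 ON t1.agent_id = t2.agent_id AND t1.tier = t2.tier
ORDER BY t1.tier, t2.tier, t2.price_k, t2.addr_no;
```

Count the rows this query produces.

14

FULL OUTER JOIN keeps every row from both sides; unmatched rows get NULL for the other side's columns.
Matching on t1.agent_id = t2.agent_id AND t1.tier = t2.tier. A NULL in a compared column never satisfies the condition.
- t1 (agent_id=1, tier=OC) has no partner → padded with NULL.
- t1 (agent_id=3, tier=TH) has no partner → padded with NULL.
- t1 (agent_id=9, tier=OC) has no partner → padded with NULL.
- t1 (agent_id=NULL, tier=TH) has no partner → padded with NULL.
- t1 (agent_id=9, tier=TH) has no partner → padded with NULL.
- t1 (agent_id=1, tier=TH) has no partner → padded with NULL.
- t1 (agent_id=2, tier=OC) pairs with 1 row(s) of t2.
- t1 (agent_id=1, tier=OC) has no partner → padded with NULL.
- 6 t2 row(s) had no t1 match → kept, t1 columns NULL.
Total: 1 matched + 13 padded = 14 rows.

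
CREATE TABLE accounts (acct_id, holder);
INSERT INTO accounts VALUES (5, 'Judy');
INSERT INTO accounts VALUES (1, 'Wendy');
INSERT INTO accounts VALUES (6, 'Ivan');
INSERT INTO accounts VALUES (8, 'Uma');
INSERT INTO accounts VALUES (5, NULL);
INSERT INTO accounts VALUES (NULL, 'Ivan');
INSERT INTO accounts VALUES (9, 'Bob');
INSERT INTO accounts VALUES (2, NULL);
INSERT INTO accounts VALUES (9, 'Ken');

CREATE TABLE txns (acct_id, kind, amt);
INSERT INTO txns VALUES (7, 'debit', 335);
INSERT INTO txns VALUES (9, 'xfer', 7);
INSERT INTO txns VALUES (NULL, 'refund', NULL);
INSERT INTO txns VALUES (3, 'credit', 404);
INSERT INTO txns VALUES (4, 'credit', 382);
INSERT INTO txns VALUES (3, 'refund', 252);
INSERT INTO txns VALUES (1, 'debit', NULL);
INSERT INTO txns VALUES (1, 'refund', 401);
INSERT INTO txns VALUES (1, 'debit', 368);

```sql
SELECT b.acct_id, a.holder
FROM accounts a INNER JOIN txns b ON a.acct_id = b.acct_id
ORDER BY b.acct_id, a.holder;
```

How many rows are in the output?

5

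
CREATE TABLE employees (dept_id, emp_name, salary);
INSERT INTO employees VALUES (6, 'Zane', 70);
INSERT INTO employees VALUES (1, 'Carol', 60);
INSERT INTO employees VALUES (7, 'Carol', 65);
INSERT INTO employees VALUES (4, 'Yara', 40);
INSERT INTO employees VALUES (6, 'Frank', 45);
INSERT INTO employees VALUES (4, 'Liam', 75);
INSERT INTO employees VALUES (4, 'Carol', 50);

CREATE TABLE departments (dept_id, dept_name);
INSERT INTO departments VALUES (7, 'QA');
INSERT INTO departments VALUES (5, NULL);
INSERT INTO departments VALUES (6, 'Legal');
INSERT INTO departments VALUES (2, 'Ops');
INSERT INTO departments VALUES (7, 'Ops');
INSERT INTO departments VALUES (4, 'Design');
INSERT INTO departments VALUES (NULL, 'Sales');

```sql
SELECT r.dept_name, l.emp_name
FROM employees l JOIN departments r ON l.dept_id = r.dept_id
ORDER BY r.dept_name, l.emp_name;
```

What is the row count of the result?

7

INNER JOIN keeps only pairs where the ON condition holds.
Matching on l.dept_id = r.dept_id. A NULL in a compared column never satisfies the condition.
Matched pairs: 7.
Total: 7 rows.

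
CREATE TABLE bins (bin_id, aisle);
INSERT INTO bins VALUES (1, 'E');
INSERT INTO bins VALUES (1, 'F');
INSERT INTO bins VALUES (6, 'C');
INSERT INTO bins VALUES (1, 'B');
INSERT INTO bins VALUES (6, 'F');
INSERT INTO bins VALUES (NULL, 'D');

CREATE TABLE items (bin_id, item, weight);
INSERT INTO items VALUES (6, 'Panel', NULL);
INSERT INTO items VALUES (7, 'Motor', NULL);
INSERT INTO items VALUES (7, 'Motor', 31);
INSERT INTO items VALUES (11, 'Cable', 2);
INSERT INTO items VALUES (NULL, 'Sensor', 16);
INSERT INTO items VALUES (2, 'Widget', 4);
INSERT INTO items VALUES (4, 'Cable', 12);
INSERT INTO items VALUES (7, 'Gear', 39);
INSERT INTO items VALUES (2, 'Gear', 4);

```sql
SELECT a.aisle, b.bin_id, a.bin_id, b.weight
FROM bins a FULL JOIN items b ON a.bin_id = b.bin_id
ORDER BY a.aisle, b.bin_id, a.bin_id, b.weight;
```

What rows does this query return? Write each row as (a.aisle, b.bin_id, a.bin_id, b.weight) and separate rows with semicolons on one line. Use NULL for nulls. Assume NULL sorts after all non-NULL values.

FULL OUTER JOIN keeps every row from both sides; unmatched rows get NULL for the other side's columns.
Matching on a.bin_id = b.bin_id. A NULL in a compared column never satisfies the condition.
- a[0] bin_id=1 → no match; kept with NULLs on the b side.
- a[1] bin_id=1 → no match; kept with NULLs on the b side.
- a[2] bin_id=6 → 1 match(es) in b → 1 row(s).
- a[3] bin_id=1 → no match; kept with NULLs on the b side.
- a[4] bin_id=6 → 1 match(es) in b → 1 row(s).
- a[5] bin_id=NULL → no match; kept with NULLs on the b side.
- 8 row(s) from b found no a partner → padded with NULL.

(B, NULL, 1, NULL); (C, 6, 6, NULL); (D, NULL, NULL, NULL); (E, NULL, 1, NULL); (F, 6, 6, NULL); (F, NULL, 1, NULL); (NULL, 2, NULL, 4); (NULL, 2, NULL, 4); (NULL, 4, NULL, 12); (NULL, 7, NULL, 31); (NULL, 7, NULL, 39); (NULL, 7, NULL, NULL); (NULL, 11, NULL, 2); (NULL, NULL, NULL, 16)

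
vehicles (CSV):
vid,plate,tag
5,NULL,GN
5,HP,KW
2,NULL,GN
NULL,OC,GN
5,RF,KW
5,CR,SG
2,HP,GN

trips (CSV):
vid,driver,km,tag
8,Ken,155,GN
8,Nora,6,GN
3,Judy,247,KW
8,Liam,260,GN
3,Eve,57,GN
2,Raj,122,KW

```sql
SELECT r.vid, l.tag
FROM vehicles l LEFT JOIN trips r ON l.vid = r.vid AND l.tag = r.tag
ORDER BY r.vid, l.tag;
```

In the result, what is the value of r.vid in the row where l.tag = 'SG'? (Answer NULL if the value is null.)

LEFT JOIN keeps every row from `vehicles`; unmatched rows get NULL for `trips`'s columns.
Matching on l.vid = r.vid AND l.tag = r.tag. A NULL in a compared column never satisfies the condition.
Matched pairs: 0; unmatched l rows kept: 7.

NULL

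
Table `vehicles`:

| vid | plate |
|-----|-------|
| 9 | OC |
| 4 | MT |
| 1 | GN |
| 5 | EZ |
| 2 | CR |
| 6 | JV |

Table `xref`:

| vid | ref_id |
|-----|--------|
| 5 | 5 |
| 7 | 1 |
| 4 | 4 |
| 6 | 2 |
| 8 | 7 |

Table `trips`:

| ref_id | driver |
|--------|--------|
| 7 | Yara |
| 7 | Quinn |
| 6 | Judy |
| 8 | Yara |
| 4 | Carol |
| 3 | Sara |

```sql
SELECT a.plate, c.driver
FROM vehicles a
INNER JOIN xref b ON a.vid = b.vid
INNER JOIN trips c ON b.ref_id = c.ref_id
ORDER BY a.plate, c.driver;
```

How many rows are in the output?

1

Step 1 — a INNER JOIN b on vid → 3 row(s).
Then INNER JOIN `trips c` on ref_id: keep only rows whose b.ref_id appears in c.
Result: 1 row(s).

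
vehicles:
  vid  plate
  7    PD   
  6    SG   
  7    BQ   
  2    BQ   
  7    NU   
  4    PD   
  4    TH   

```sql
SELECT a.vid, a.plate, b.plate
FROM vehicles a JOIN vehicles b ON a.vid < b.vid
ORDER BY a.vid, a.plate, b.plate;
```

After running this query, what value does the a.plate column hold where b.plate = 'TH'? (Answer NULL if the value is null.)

BQ

INNER JOIN keeps only pairs where the ON condition holds.
Matching on a.vid < b.vid.
Matched pairs: 17.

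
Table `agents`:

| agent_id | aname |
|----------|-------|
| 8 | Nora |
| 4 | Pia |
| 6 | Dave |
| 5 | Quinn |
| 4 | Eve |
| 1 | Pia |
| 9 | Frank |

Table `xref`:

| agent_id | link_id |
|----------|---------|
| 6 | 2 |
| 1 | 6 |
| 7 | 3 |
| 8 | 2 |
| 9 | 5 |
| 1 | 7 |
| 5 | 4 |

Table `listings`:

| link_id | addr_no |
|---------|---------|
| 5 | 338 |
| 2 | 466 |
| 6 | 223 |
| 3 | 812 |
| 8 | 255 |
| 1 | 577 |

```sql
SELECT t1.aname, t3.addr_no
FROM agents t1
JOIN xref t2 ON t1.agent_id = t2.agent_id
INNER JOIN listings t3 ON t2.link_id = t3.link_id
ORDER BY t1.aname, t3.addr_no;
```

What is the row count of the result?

Step 1 — t1 INNER JOIN t2 on agent_id → 6 row(s).
Then INNER JOIN `listings t3` on link_id: keep only rows whose t2.link_id appears in t3.
Result: 4 row(s).

4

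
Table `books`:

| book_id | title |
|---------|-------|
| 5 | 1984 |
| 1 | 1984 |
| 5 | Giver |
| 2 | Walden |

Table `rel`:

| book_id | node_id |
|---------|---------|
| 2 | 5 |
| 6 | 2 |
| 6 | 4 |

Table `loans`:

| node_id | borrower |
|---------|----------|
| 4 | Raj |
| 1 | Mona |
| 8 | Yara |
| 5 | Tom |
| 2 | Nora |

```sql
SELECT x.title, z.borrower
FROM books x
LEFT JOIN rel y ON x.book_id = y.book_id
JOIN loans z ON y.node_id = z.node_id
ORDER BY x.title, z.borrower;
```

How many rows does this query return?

1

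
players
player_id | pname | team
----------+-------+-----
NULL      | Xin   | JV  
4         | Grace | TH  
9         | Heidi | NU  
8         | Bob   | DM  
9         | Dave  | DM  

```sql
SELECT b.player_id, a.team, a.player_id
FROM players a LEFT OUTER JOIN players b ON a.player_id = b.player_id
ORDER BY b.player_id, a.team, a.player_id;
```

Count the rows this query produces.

7

LEFT JOIN keeps every row from `players a`; unmatched rows get NULL for `players b`'s columns.
Matching on a.player_id = b.player_id. A NULL in a compared column never satisfies the condition.
- player_id=NULL: no b row matches, row kept with b columns NULL.
- player_id=4: 1 matching b row(s), so 1 row(s) emitted.
- player_id=9: 2 matching b row(s), so 2 row(s) emitted.
- player_id=8: 1 matching b row(s), so 1 row(s) emitted.
- player_id=9: 2 matching b row(s), so 2 row(s) emitted.
Total: 6 matched + 1 padded = 7 rows.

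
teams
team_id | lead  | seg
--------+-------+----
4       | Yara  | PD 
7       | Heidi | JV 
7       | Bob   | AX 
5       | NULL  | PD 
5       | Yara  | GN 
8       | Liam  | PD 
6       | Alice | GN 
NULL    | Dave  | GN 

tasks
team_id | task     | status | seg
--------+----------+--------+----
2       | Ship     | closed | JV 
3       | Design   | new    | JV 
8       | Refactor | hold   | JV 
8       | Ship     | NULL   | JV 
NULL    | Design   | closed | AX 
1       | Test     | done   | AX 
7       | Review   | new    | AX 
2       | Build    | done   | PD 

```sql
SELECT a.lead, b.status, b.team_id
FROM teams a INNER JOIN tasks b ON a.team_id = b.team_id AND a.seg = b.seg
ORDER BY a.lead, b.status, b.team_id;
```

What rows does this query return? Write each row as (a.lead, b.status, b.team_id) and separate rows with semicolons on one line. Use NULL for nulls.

(Bob, new, 7)

INNER JOIN keeps only pairs where the ON condition holds.
Matching on a.team_id = b.team_id AND a.seg = b.seg. A NULL in a compared column never satisfies the condition.
Matched pairs: 1.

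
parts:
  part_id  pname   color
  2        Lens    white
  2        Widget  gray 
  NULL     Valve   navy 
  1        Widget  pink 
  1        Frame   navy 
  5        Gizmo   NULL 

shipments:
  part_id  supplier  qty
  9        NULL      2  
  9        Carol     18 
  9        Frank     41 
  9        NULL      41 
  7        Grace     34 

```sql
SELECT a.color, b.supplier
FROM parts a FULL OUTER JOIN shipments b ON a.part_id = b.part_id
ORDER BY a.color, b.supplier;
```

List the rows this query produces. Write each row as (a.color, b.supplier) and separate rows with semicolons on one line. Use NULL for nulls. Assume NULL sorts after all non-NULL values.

(gray, NULL); (navy, NULL); (navy, NULL); (pink, NULL); (white, NULL); (NULL, Carol); (NULL, Frank); (NULL, Grace); (NULL, NULL); (NULL, NULL); (NULL, NULL)

FULL OUTER JOIN keeps every row from both sides; unmatched rows get NULL for the other side's columns.
Matching on a.part_id = b.part_id. A NULL in a compared column never satisfies the condition.
- part_id=2: no b row matches, row kept with b columns NULL.
- part_id=2: no b row matches, row kept with b columns NULL.
- part_id=NULL: no b row matches, row kept with b columns NULL.
- part_id=1: no b row matches, row kept with b columns NULL.
- part_id=1: no b row matches, row kept with b columns NULL.
- part_id=5: no b row matches, row kept with b columns NULL.
- plus 5 unmatched b row(s), each kept with NULL a columns.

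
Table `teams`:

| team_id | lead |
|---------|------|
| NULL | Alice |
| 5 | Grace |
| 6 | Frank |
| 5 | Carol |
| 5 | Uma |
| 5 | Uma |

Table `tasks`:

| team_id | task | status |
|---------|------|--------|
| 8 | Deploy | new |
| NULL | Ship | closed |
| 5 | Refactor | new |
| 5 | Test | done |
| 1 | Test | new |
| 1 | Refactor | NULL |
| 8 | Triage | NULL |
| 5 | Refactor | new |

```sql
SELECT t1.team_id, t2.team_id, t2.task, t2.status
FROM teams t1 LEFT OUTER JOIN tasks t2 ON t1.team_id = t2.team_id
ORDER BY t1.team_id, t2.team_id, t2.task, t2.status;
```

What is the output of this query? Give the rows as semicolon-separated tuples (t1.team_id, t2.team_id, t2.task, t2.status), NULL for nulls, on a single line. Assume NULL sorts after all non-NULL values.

(5, 5, Refactor, new); (5, 5, Refactor, new); (5, 5, Refactor, new); (5, 5, Refactor, new); (5, 5, Refactor, new); (5, 5, Refactor, new); (5, 5, Refactor, new); (5, 5, Refactor, new); (5, 5, Test, done); (5, 5, Test, done); (5, 5, Test, done); (5, 5, Test, done); (6, NULL, NULL, NULL); (NULL, NULL, NULL, NULL)

LEFT JOIN keeps every row from `teams`; unmatched rows get NULL for `tasks`'s columns.
Matching on t1.team_id = t2.team_id. A NULL in a compared column never satisfies the condition.
Matched pairs: 12; unmatched t1 rows kept: 2.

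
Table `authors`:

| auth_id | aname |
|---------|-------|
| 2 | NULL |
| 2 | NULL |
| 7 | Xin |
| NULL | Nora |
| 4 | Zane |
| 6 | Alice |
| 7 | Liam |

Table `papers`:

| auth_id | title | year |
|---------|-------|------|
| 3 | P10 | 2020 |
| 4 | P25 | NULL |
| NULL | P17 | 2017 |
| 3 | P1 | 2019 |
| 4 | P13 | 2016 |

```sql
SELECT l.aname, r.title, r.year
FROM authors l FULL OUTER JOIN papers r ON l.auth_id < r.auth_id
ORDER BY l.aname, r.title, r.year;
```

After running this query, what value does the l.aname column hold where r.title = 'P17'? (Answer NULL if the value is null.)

FULL OUTER JOIN keeps every row from both sides; unmatched rows get NULL for the other side's columns.
Matching on l.auth_id < r.auth_id. A NULL in a compared column never satisfies the condition.
- auth_id=2: 4 matching r row(s), so 4 row(s) emitted.
- auth_id=2: 4 matching r row(s), so 4 row(s) emitted.
- auth_id=7: no r row matches, row kept with r columns NULL.
- auth_id=NULL: no r row matches, row kept with r columns NULL.
- auth_id=4: no r row matches, row kept with r columns NULL.
- auth_id=6: no r row matches, row kept with r columns NULL.
- auth_id=7: no r row matches, row kept with r columns NULL.
- plus 1 unmatched r row(s), each kept with NULL l columns.

NULL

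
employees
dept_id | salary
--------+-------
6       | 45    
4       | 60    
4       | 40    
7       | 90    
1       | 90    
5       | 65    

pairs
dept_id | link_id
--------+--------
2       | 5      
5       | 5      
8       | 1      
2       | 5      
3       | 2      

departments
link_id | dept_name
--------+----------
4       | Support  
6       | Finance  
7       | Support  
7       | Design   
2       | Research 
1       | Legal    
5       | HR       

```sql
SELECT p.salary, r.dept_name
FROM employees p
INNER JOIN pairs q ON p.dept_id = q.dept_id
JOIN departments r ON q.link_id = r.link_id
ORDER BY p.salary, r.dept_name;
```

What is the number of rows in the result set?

Joins associate left-to-right: employees INNER JOIN pairs on dept_id gives 1 intermediate row(s).
Then INNER JOIN `departments r` on link_id: keep only rows whose q.link_id appears in r.
Result: 1 row(s).

1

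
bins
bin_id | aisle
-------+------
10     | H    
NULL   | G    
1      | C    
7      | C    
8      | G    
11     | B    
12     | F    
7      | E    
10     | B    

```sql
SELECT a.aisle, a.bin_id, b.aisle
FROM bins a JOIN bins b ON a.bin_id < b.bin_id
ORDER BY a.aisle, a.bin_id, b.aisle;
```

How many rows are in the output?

INNER JOIN keeps only pairs where the ON condition holds.
Matching on a.bin_id < b.bin_id. A NULL in a compared column never satisfies the condition.
- a (bin_id=10) pairs with 2 row(s) of b.
- a (bin_id=NULL) has no partner → excluded.
- a (bin_id=1) pairs with 7 row(s) of b.
- a (bin_id=7) pairs with 5 row(s) of b.
- a (bin_id=8) pairs with 4 row(s) of b.
- a (bin_id=11) pairs with 1 row(s) of b.
- a (bin_id=12) has no partner → excluded.
- a (bin_id=7) pairs with 5 row(s) of b.
- a (bin_id=10) pairs with 2 row(s) of b.
Total: 26 rows.

26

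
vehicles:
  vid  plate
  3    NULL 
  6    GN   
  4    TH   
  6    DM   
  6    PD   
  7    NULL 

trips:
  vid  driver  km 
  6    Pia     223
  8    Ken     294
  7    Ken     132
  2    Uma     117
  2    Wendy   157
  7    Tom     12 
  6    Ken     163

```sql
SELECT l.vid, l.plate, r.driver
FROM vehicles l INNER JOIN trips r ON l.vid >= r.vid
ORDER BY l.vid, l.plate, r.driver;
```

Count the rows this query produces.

INNER JOIN keeps only pairs where the ON condition holds.
Matching on l.vid >= r.vid.
- l (vid=3) pairs with 2 row(s) of r.
- l (vid=6) pairs with 4 row(s) of r.
- l (vid=4) pairs with 2 row(s) of r.
- l (vid=6) pairs with 4 row(s) of r.
- l (vid=6) pairs with 4 row(s) of r.
- l (vid=7) pairs with 6 row(s) of r.
Total: 22 rows.

22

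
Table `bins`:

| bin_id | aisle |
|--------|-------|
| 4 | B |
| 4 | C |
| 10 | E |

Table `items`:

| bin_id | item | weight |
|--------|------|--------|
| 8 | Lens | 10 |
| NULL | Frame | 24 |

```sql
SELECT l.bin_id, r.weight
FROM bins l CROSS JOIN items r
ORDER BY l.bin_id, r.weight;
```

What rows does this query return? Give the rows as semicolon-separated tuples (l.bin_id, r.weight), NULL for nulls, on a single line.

(4, 10); (4, 10); (4, 24); (4, 24); (10, 10); (10, 24)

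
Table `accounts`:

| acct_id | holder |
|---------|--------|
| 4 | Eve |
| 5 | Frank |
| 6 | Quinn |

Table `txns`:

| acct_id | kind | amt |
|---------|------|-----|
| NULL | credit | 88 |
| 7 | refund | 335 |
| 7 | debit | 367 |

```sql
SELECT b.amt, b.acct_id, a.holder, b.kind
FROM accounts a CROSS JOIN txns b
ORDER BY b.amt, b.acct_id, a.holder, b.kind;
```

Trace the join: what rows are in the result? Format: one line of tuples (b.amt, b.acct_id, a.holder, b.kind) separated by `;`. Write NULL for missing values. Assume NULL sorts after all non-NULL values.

CROSS JOIN pairs every row of `accounts` with every row of `txns`: 3 × 3 = 9 rows.
After projecting and ordering:
b.amt | b.acct_id | a.holder | b.kind
88 | NULL | Eve | credit
88 | NULL | Frank | credit
88 | NULL | Quinn | credit
335 | 7 | Eve | refund
335 | 7 | Frank | refund
335 | 7 | Quinn | refund
367 | 7 | Eve | debit
367 | 7 | Frank | debit
367 | 7 | Quinn | debit

(88, NULL, Eve, credit); (88, NULL, Frank, credit); (88, NULL, Quinn, credit); (335, 7, Eve, refund); (335, 7, Frank, refund); (335, 7, Quinn, refund); (367, 7, Eve, debit); (367, 7, Frank, debit); (367, 7, Quinn, debit)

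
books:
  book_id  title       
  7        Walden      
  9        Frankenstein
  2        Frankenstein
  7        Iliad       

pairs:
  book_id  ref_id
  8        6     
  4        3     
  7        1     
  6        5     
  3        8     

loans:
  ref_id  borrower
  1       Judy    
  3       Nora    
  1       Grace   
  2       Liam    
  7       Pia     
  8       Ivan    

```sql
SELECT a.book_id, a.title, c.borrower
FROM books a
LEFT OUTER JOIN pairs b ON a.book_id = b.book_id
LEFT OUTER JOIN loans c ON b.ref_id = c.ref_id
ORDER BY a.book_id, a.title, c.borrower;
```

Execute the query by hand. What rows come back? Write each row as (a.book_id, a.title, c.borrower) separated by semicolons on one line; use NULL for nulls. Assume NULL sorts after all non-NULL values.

Evaluate left to right. First `books a LEFT JOIN pairs b` on book_id: 4 row(s).
Then LEFT JOIN `loans c` on ref_id: each of those 4 rows is kept; rows whose b.ref_id has no match in c get NULL for c's columns.

(2, Frankenstein, NULL); (7, Iliad, Grace); (7, Iliad, Judy); (7, Walden, Grace); (7, Walden, Judy); (9, Frankenstein, NULL)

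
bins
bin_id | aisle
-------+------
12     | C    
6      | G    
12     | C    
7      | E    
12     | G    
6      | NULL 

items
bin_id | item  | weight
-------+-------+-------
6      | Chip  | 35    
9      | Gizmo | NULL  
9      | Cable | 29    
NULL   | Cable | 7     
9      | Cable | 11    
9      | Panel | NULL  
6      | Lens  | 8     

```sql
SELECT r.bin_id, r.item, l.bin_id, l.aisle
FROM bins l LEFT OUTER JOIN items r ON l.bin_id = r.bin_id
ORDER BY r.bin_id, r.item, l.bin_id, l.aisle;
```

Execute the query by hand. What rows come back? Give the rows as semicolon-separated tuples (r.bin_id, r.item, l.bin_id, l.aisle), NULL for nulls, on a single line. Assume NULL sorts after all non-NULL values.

(6, Chip, 6, G); (6, Chip, 6, NULL); (6, Lens, 6, G); (6, Lens, 6, NULL); (NULL, NULL, 7, E); (NULL, NULL, 12, C); (NULL, NULL, 12, C); (NULL, NULL, 12, G)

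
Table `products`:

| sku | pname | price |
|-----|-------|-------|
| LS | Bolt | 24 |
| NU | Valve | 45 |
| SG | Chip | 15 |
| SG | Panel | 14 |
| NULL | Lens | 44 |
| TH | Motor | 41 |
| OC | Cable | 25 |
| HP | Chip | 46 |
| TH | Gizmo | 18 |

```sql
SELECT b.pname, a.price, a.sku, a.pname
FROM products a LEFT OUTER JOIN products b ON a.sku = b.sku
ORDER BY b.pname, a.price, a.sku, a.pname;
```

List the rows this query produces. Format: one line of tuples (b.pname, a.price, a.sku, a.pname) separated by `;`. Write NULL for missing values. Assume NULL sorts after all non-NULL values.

LEFT JOIN keeps every row from `products a`; unmatched rows get NULL for `products b`'s columns.
Matching on a.sku = b.sku. A NULL in a compared column never satisfies the condition.
Matched pairs: 12; unmatched a rows kept: 1.

(Bolt, 24, LS, Bolt); (Cable, 25, OC, Cable); (Chip, 14, SG, Panel); (Chip, 15, SG, Chip); (Chip, 46, HP, Chip); (Gizmo, 18, TH, Gizmo); (Gizmo, 41, TH, Motor); (Motor, 18, TH, Gizmo); (Motor, 41, TH, Motor); (Panel, 14, SG, Panel); (Panel, 15, SG, Chip); (Valve, 45, NU, Valve); (NULL, 44, NULL, Lens)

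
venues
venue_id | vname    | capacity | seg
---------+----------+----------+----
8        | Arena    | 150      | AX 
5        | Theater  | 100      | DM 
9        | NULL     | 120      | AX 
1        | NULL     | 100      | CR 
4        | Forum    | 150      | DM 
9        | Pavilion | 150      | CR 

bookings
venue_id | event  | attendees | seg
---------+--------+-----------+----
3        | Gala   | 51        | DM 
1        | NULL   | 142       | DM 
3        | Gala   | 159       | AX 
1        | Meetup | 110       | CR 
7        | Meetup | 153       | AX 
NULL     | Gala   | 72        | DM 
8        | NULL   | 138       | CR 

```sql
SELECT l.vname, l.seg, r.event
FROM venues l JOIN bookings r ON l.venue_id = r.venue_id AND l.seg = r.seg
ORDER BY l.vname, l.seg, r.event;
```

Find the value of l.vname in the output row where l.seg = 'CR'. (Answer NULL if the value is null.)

NULL

INNER JOIN keeps only pairs where the ON condition holds.
Matching on l.venue_id = r.venue_id AND l.seg = r.seg. A NULL in a compared column never satisfies the condition.
- venue_id=8, seg=AX: no matching r row, dropped.
- venue_id=5, seg=DM: no matching r row, dropped.
- venue_id=9, seg=AX: no matching r row, dropped.
- venue_id=1, seg=CR: 1 matching r row(s), so 1 row(s) emitted.
- venue_id=4, seg=DM: no matching r row, dropped.
- venue_id=9, seg=CR: no matching r row, dropped.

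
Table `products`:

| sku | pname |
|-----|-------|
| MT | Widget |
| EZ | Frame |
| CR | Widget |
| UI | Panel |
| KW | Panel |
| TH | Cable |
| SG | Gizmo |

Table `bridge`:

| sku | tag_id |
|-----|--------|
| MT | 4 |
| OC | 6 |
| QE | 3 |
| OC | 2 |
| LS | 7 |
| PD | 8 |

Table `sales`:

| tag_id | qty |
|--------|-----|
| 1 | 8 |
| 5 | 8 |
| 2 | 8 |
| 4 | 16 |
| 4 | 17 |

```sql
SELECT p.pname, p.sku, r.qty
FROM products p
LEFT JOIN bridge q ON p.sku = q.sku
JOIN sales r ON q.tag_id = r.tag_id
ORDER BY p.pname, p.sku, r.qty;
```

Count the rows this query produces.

2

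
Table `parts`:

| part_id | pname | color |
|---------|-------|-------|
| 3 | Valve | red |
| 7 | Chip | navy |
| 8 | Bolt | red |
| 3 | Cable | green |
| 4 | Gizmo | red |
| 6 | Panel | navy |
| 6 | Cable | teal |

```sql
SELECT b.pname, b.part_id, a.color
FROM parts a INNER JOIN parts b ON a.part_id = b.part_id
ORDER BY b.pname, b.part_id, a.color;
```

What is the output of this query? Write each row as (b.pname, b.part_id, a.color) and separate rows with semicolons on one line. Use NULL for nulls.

(Bolt, 8, red); (Cable, 3, green); (Cable, 3, red); (Cable, 6, navy); (Cable, 6, teal); (Chip, 7, navy); (Gizmo, 4, red); (Panel, 6, navy); (Panel, 6, teal); (Valve, 3, green); (Valve, 3, red)

INNER JOIN keeps only pairs where the ON condition holds.
Matching on a.part_id = b.part_id.
- a row (part_id=3): matches 2 b row(s) → 2 output row(s).
- a row (part_id=7): matches 1 b row(s) → 1 output row(s).
- a row (part_id=8): matches 1 b row(s) → 1 output row(s).
- a row (part_id=3): matches 2 b row(s) → 2 output row(s).
- a row (part_id=4): matches 1 b row(s) → 1 output row(s).
- a row (part_id=6): matches 2 b row(s) → 2 output row(s).
- a row (part_id=6): matches 2 b row(s) → 2 output row(s).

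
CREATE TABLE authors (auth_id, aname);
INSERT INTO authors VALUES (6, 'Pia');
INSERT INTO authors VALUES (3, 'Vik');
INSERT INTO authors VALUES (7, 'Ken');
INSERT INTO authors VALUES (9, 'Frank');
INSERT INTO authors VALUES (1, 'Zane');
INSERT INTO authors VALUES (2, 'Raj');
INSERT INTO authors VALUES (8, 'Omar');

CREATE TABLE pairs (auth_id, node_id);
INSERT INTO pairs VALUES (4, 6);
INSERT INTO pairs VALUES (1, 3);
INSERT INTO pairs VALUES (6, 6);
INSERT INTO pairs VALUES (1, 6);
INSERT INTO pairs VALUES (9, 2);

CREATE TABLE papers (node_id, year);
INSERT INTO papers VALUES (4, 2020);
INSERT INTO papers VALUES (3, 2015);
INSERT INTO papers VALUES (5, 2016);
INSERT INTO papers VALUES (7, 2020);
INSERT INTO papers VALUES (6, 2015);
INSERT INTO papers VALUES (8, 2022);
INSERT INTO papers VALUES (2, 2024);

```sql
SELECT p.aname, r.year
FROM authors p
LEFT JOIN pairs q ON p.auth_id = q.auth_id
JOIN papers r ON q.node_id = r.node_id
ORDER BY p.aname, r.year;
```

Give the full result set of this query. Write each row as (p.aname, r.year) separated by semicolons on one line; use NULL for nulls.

(Frank, 2024); (Pia, 2015); (Zane, 2015); (Zane, 2015)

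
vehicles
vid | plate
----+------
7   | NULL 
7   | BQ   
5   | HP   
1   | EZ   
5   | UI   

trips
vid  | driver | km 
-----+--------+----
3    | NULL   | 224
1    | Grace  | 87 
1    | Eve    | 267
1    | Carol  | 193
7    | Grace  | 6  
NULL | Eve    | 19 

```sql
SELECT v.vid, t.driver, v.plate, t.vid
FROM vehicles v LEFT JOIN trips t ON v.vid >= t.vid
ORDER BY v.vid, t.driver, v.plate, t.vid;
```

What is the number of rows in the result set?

LEFT JOIN keeps every row from `vehicles`; unmatched rows get NULL for `trips`'s columns.
Matching on v.vid >= t.vid. A NULL in a compared column never satisfies the condition.
- v row (vid=7): matches 5 t row(s) → 5 output row(s).
- v row (vid=7): matches 5 t row(s) → 5 output row(s).
- v row (vid=5): matches 4 t row(s) → 4 output row(s).
- v row (vid=1): matches 3 t row(s) → 3 output row(s).
- v row (vid=5): matches 4 t row(s) → 4 output row(s).
Total: 21 rows.

21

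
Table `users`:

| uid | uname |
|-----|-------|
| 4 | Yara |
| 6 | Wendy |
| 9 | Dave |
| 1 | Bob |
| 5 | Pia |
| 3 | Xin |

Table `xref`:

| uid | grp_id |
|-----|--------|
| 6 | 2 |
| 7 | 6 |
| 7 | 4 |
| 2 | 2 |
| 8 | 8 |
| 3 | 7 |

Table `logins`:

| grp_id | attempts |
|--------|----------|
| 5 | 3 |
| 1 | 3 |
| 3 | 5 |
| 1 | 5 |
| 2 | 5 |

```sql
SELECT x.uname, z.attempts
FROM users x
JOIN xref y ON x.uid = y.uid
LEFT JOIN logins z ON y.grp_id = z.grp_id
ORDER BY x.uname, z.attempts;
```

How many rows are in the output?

Evaluate left to right. First `users x INNER JOIN xref y` on uid: 2 row(s).
Then LEFT JOIN `logins z` on grp_id: each of those 2 rows is kept; rows whose y.grp_id has no match in z get NULL for z's columns.
Result: 2 row(s).

2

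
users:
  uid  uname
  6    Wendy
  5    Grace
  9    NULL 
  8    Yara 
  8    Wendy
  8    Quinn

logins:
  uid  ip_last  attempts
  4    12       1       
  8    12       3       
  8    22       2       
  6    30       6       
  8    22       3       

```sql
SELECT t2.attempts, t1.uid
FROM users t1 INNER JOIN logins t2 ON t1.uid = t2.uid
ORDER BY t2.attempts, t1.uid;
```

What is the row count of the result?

10

INNER JOIN keeps only pairs where the ON condition holds.
Matching on t1.uid = t2.uid.
- t1[0] uid=6 → 1 match(es) in t2 → 1 row(s).
- t1[1] uid=5 → no match; dropped.
- t1[2] uid=9 → no match; dropped.
- t1[3] uid=8 → 3 match(es) in t2 → 3 row(s).
- t1[4] uid=8 → 3 match(es) in t2 → 3 row(s).
- t1[5] uid=8 → 3 match(es) in t2 → 3 row(s).
Total: 10 rows.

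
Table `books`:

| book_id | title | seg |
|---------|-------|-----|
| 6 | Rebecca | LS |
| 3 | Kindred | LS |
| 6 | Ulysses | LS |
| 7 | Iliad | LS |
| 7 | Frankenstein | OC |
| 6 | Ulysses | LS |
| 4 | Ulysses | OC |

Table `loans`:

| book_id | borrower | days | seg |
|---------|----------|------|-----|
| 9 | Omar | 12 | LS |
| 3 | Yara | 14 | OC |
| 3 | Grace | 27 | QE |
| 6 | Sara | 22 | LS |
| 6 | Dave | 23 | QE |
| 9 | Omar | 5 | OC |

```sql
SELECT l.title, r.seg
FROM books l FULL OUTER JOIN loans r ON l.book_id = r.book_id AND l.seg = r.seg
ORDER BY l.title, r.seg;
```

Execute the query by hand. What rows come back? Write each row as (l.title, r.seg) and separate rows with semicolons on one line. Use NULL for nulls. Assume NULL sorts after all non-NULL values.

FULL OUTER JOIN keeps every row from both sides; unmatched rows get NULL for the other side's columns.
Matching on l.book_id = r.book_id AND l.seg = r.seg.
Matched pairs: 3; unmatched l rows kept: 4; unmatched r rows kept: 5.

(Frankenstein, NULL); (Iliad, NULL); (Kindred, NULL); (Rebecca, LS); (Ulysses, LS); (Ulysses, LS); (Ulysses, NULL); (NULL, LS); (NULL, OC); (NULL, OC); (NULL, QE); (NULL, QE)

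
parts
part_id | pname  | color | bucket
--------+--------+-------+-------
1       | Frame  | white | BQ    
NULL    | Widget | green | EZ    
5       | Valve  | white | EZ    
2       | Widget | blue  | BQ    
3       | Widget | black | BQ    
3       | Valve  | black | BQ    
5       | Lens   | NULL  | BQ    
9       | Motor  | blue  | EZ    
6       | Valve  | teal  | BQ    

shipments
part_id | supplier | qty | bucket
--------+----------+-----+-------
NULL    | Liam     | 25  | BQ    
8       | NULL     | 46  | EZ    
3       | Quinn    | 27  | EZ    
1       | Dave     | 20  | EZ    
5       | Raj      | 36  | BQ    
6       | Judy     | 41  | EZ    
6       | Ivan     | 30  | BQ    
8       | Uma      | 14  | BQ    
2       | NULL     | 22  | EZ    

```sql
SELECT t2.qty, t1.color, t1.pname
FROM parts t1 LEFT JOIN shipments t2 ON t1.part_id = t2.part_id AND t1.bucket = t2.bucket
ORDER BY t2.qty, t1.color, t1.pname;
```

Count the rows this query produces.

LEFT JOIN keeps every row from `parts`; unmatched rows get NULL for `shipments`'s columns.
Matching on t1.part_id = t2.part_id AND t1.bucket = t2.bucket. A NULL in a compared column never satisfies the condition.
- t1[0] part_id=1, bucket=BQ → no match; kept with NULLs on the t2 side.
- t1[1] part_id=NULL, bucket=EZ → no match; kept with NULLs on the t2 side.
- t1[2] part_id=5, bucket=EZ → no match; kept with NULLs on the t2 side.
- t1[3] part_id=2, bucket=BQ → no match; kept with NULLs on the t2 side.
- t1[4] part_id=3, bucket=BQ → no match; kept with NULLs on the t2 side.
- t1[5] part_id=3, bucket=BQ → no match; kept with NULLs on the t2 side.
- t1[6] part_id=5, bucket=BQ → 1 match(es) in t2 → 1 row(s).
- t1[7] part_id=9, bucket=EZ → no match; kept with NULLs on the t2 side.
- t1[8] part_id=6, bucket=BQ → 1 match(es) in t2 → 1 row(s).
Total: 2 matched + 7 padded = 9 rows.

9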